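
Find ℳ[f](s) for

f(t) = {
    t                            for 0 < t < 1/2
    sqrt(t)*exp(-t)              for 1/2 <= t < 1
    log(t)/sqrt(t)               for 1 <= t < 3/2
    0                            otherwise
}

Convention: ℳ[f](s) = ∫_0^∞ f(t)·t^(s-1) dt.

2**(1/2 - s)*(6*2**(s + 1/2)*(s + 1)*(8*s - (2*s + 1)**2)*uppergamma(s + 1/2, 1/2) - 6*2**(s + 1/2)*(s + 1)*(8*s - (2*s + 1)**2)*uppergamma(s + 1/2, 1) - 24*2**(s + 1/2)*(s + 1) + 3**(s + 1/2)*(s + 1)*(2*s + 1)*(-8*log(3) + 8*log(2)) + 3**(s + 1/2)*(s + 1)*(-16*log(2) + 16*log(3)) + 16*3**(s + 1/2)*(s + 1) + 3*sqrt(2)*(8*s - (2*s + 1)**2))/(12*(s + 1)*(8*s - (2*s + 1)**2))
  Re(s) > -1

peel off the shared t-power: sqrt(t) on [0, 1/2); exp(-t) on [1/2, 1); log(t)/t on [1, 3/2)
decompose at 1/2, 1; ℳ[f](s) sums the 3 pieces' integrals
between 0 and 1/2 the integrand is t·t^(s-1)
segment 1/2 to 1 holds sqrt(t)*exp(-t); add its integral
∫ log(t)/sqrt(t)·t^(s-1) over [1, 3/2)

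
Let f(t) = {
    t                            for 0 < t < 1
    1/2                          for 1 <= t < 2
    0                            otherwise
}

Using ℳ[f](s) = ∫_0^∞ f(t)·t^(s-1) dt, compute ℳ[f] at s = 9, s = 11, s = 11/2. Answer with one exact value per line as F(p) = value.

summing 2 kernel integrals split by 1 yields ℳ[f](s)
on [0, 1) integrate f = t against the kernel
on [1, 2) integrate f = 1/2 against the kernel

F(9) = 1282/45
F(11) = 12293/132
F(11/2) = 9/143 + 32*sqrt(2)/11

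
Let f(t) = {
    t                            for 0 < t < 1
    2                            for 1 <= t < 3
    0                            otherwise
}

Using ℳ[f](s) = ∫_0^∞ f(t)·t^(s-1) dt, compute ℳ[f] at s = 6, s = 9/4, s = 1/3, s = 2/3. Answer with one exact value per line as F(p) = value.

back out the power substitution: t**2 on [0, 1); 2 on [1, sqrt(3))
peel off the shared t-power: t**3 on [0, 1); 2*t on [1, sqrt(3))
reversing the power substitution: t**(3/2) on [0, 1); 2*sqrt(t) on [1, 3)
breakpoints 1: one integral from each of the 2 segments
piece [0, 1): integrate t against the kernel
[1, 3) adds the kernel integral of 2

F(6) = 5099/21
F(9/4) = -68/117 + 8*3**(1/4)
F(1/3) = -21/4 + 6*3**(1/3)
F(2/3) = -12/5 + 3*3**(2/3)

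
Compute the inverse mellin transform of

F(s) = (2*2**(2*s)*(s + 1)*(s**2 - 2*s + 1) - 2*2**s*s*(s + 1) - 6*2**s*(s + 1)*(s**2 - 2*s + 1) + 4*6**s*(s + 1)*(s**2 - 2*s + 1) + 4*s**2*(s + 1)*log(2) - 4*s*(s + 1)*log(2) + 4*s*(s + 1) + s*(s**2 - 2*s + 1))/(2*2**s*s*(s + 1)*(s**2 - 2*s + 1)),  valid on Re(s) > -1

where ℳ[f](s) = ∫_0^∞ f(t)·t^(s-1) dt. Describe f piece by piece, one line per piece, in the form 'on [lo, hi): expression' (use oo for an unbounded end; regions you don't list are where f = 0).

on [0, 1/2): t
on [1/2, 1): log(t)/t
on [1, 2): 3
on [2, 3): 2

summing 4 kernel integrals split by 1/2, 1, 2 yields ℳ[f](s)
on [0, 1/2) integrate f = t against the kernel
segment [1/2, 1) carries log(t)/t; integrate it
for t in [1, 2): the term is ∫ 3·t^(s-1)
∫ 2·t^(s-1) over [2, 3)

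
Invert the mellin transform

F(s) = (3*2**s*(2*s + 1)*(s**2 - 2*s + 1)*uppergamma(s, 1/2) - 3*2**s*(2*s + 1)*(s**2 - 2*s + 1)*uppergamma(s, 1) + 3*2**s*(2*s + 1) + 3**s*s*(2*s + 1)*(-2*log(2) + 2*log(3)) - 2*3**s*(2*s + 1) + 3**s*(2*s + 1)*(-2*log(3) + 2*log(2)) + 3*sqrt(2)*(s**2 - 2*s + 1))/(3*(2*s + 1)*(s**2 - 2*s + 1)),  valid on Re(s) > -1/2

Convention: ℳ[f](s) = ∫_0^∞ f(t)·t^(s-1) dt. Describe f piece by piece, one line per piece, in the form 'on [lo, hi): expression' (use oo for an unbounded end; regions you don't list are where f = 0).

on [0, 1): sqrt(2)*sqrt(t)/2
on [1, 2): exp(-t/2)
on [2, 3): 2*log(t/2)/t

back out the common scale on t: sqrt(t) on [0, 1/2); exp(-t) on [1/2, 1); log(t)/t on [1, 3/2)
the 3 pieces separated at 1, 2 each add one integral
segment [0, 1) carries sqrt(2)*sqrt(t)/2; integrate it
on [1, 2): add ∫ exp(-t/2)·t^(s-1) dt
the [2, 3) slice contributes ∫ 2*log(t/2)/t·t^(s-1) dt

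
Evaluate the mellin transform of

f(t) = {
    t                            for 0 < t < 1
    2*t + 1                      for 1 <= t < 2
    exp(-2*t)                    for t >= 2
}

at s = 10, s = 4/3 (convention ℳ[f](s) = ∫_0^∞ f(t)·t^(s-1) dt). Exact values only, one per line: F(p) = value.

split f at 1, 2: ℳ[f](s) collects 3 kernel integrals
for t in [0, 1): the term is ∫ t·t^(s-1)
[1, 2) adds the kernel integral of (2*t + 1)
∫ over [2, ∞) of exp(-2*t)·t^(s-1) joins the sum

F(10) = 153527*exp(-4)/8 + 52203/110
F(4/3) = -33/28 + 2**(2/3)*uppergamma(4/3, 4)/4 + 69*2**(1/3)/14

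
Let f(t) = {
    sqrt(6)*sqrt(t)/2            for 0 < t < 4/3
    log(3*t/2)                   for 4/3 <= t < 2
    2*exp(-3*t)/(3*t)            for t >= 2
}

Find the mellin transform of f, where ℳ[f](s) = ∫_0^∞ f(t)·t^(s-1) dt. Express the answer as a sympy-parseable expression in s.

remove the common scale on t first: sqrt(t) on [0, 2); log(t) on [2, 3); exp(-2*t)/t on [3, ∞)
strip the shared t-power: t**(3/2) on [0, 2); t*log(t) on [2, 3); exp(-2*t) on [3, ∞)
cuts at 4/3, 2: linearity sums the 3 kernel integrals
on [0, 4/3): add ∫ sqrt(6)*sqrt(t)/2·t^(s-1) dt
on [4/3, 2) integrate f = log(3*t/2) against the kernel
the [2, ∞) slice contributes ∫ 2*exp(-3*t)/(3*t)·t^(s-1) dt

(-24**s*s**2*log(4) + 2*sqrt(2)*24**s*s**2 - 24**s*s*log(2) + 2*24**s*s + 24**s + 2*36**s*s**2*log(3) - 2*36**s*s + 36**s*s*log(3) - 36**s + 4*6**s*s**3*uppergamma(s - 1, 6) + 2*6**s*s**2*uppergamma(s - 1, 6))/(18**s*s**2*(2*s + 1))
  Re(s) > -1/2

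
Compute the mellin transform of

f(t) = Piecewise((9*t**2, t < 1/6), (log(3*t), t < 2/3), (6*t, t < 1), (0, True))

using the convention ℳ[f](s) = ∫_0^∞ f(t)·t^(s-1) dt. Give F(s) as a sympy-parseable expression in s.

invert the common scale on t to get t**2 on [0, 1/2); log(t) on [1/2, 2); 2*t on [2, 3)
f breaks at 1/6, 2/3 into 3 integrals to sum
for t in [0, 1/6): the term is ∫ 9*t**2·t^(s-1)
between 1/6 and 2/3 the integrand is log(3*t)·t^(s-1)
for t in [2/3, 1): the term is ∫ 6*t·t^(s-1)

(-16*2**(2*s)*s**2*(s + 2) + 4*2**(2*s)*s*(s + 1)*(s + 2)*log(2) - 4*2**(2*s)*(s + 1)*(s + 2) + 24*6**s*s**2*(s + 2) + s**2*(s + 1) + 4*s*(s + 1)*(s + 2)*log(2) + 4*(s + 1)*(s + 2))/(4*6**s*s**2*(s + 1)*(s + 2))
  Re(s) > -2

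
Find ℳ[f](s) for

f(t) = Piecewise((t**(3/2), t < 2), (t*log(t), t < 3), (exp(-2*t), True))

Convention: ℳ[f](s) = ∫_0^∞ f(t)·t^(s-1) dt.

split f at 2, 3: ℳ[f](s) collects 3 kernel integrals
on [0, 2): add ∫ t**(3/2)·t^(s-1) dt
segment 2 to 3 holds t*log(t); add its integral
piece [3, ∞): integrate exp(-2*t) against the kernel

(-12**s*s*(2*s + 3)*log(4) - 12**s*(2*s + 3)*log(4) + 12**s*(4*s + 6) + 12**s*sqrt(2)*(4*s**2 + 8*s + 4) + 3*18**s*s*(2*s + 3)*log(3) + 18**s*(-6*s - 9) + 3*18**s*(2*s + 3)*log(3) + 3**s*(2*s + 3)*(s**2 + 2*s + 1)*uppergamma(s, 6))/(6**s*(2*s + 3)*(s**2 + 2*s + 1))
  Re(s) > -3/2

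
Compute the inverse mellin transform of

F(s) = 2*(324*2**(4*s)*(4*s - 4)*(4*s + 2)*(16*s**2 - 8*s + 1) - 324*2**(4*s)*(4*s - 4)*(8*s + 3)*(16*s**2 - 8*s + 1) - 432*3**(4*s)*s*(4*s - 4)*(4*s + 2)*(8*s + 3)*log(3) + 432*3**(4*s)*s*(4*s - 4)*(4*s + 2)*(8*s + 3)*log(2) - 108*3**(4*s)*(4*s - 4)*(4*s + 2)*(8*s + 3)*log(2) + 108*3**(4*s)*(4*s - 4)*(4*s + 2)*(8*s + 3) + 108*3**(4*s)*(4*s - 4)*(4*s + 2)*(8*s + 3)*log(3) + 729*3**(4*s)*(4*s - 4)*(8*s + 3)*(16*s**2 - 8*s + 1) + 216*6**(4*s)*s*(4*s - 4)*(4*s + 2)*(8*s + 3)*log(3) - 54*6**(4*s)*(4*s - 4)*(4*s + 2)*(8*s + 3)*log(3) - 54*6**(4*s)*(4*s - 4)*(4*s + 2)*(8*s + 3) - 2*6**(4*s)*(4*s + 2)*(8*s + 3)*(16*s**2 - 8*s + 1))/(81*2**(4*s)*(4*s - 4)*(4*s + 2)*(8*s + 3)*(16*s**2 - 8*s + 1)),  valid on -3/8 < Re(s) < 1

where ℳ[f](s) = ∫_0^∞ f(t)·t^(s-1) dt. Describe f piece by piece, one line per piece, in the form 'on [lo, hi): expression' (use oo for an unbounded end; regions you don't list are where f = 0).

the power substitution comes off first: t**(3/4) on [0, 1); 2*t on [1, 9/4); log(sqrt(t))/sqrt(t) on [9/4, 9); …
strip the power substitution: t**(3/2) on [0, 1); 2*t**2 on [1, 3/2); log(t)/t on [3/2, 3); …
f breaks at 1, 81/16, 81 into 4 integrals to sum
piece [0, 1): integrate t**(3/8) against the kernel
on [1, 81/16) integrate f = 2*sqrt(t) against the kernel
∫ log(t**(1/4))/t**(1/4)·t^(s-1) over [81/16, 81)
segment [81, ∞) carries 1/t; integrate it

on [0, 1): t**(3/8)
on [1, 81/16): 2*sqrt(t)
on [81/16, 81): log(t**(1/4))/t**(1/4)
on [81, oo): 1/t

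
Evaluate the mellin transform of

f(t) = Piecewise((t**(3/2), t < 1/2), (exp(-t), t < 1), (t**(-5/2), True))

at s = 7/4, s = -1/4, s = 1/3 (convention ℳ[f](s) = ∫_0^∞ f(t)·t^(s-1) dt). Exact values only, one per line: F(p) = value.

the 3 pieces separated at 1/2, 1 each add one integral
segment 0 to 1/2 holds t**(3/2); add its integral
on [1/2, 1) integrate f = exp(-t) against the kernel
segment [1, ∞) carries t**(-5/2); integrate it

F(7/4) = -uppergamma(7/4, 1) + 2**(3/4)/52 + uppergamma(7/4, 1/2) + 4/3
F(-1/4) = -uppergamma(-1/4, 1) + 2**(3/4)/5 + 4/11 + uppergamma(-1/4, 1/2)
F(1/3) = -uppergamma(1/3, 1) + 3*2**(1/6)/22 + 6/13 + uppergamma(1/3, 1/2)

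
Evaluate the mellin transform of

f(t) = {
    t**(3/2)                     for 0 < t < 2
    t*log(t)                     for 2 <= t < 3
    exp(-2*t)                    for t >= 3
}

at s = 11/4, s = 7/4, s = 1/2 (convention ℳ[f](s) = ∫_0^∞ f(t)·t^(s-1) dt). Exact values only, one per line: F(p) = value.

F(11/4) = -48*3**(3/4)/25 - 32*2**(3/4)*log(2)/15 + 2**(1/4)*uppergamma(11/4, 6)/8 + 128*2**(3/4)/225 + 64*2**(1/4)/17 + 36*3**(3/4)*log(3)/5
F(7/4) = -144*3**(3/4)/121 - 16*2**(3/4)*log(2)/11 + 2**(1/4)*uppergamma(7/4, 6)/4 + 64*2**(3/4)/121 + 32*2**(1/4)/13 + 36*3**(3/4)*log(3)/11
F(1/2) = -4*sqrt(3)/3 + sqrt(2)*sqrt(pi)*erfc(sqrt(6))/2 + 8*sqrt(2)/9 + 2 + log(3**(2*sqrt(3))/2**(4*sqrt(2)/3))

along the cuts 2, 3, ℳ[f](s) splits into 3 integrals
∫ over [0, 2) of t**(3/2)·t^(s-1) joins the sum
for t in [2, 3): the term is ∫ t*log(t)·t^(s-1)
piece [3, ∞): integrate exp(-2*t) against the kernel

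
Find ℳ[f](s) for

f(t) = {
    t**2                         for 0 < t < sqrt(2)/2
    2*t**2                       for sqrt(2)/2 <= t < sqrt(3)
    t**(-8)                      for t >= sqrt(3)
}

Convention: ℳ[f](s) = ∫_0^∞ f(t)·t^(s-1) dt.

invert the power substitution to get t on [0, 1/2); 2*t on [1/2, 3); t**(-4) on [3, ∞)
integrate the 3 segments split at sqrt(2)/2, sqrt(3), then add the results
[0, sqrt(2)/2) adds the kernel integral of t**2
between sqrt(2)/2 and sqrt(3) the integrand is 2*t**2·t^(s-1)
segment sqrt(3) to ∞ holds t**(-8); add its integral

(sqrt(2)/2)**s*(972*6**(s/2)*(s - 8) - 2*6**(s/2)*(s + 2) - 81*s + 648)/(162*(s - 8)*(s + 2))
  -2 < Re(s) < 8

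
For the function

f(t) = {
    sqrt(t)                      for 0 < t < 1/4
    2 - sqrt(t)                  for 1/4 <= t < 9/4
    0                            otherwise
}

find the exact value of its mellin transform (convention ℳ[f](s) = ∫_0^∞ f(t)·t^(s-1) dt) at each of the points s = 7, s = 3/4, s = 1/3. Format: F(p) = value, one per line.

F(7) = 8609341/344064
F(3/4) = sqrt(2)*(-14 + 33*sqrt(3))/30
F(1/3) = 3*2**(1/3)*(-8 + 7*3**(2/3))/10

reversing the power substitution: t on [0, 1/2); 2 - t on [1/2, 3/2)
linearity at 1/4 turns ℳ[f](s) into 2 summed integrals
segment [0, 1/4) carries sqrt(t); integrate it
the [1/4, 9/4) slice contributes ∫ (2 - sqrt(t))·t^(s-1) dt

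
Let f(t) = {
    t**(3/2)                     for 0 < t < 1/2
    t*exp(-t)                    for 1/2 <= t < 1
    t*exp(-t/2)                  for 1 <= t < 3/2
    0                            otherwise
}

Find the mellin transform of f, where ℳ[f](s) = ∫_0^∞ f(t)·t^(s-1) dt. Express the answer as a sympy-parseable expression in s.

(4*2**(2*s)*(2*s + 3)*uppergamma(s + 1, 1/2) - 4*2**(2*s)*(2*s + 3)*uppergamma(s + 1, 3/4) + 2*2**s*(2*s + 3)*uppergamma(s + 1, 1/2) - 2*2**s*(2*s + 3)*uppergamma(s + 1, 1) + sqrt(2))/(2*2**s*(2*s + 3))
  Re(s) > -3/2

peel off the shared t-power: sqrt(t) on [0, 1/2); exp(-t) on [1/2, 1); exp(-t/2) on [1, 3/2)
decompose at 1/2, 1; ℳ[f](s) sums the 3 pieces' integrals
the [0, 1/2) slice contributes ∫ t**(3/2)·t^(s-1) dt
∫ t*exp(-t)·t^(s-1) over [1/2, 1)
[1, 3/2) adds the kernel integral of t*exp(-t/2)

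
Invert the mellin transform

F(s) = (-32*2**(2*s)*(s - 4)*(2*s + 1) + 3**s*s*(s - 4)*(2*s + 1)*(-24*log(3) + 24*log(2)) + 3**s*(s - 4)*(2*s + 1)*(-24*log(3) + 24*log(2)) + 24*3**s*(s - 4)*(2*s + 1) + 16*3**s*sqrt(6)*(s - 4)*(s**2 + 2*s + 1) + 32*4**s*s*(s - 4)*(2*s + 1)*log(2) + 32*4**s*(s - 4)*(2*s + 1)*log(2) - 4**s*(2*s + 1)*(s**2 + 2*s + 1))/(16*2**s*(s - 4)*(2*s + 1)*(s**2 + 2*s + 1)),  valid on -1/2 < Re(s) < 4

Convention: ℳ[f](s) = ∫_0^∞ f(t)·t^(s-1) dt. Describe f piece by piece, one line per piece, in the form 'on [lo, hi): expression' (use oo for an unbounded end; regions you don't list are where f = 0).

the 3 pieces separated at 3/2, 2 each add one integral
on [0, 3/2): add ∫ sqrt(t)·t^(s-1) dt
segment [3/2, 2) carries t*log(t); integrate it
between 2 and ∞ the integrand is t**(-4)·t^(s-1)

on [0, 3/2): sqrt(t)
on [3/2, 2): t*log(t)
on [2, oo): t**(-4)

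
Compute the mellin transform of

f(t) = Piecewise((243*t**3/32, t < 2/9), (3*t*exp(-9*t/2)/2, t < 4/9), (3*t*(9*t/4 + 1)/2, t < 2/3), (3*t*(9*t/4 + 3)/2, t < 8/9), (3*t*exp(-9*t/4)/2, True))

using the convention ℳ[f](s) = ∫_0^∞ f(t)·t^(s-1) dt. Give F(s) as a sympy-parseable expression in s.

2**s*(80*2**(2*s)*(s + 1)*(s + 3) + 48*2**(2*s)*(s + 3) + 8*2**s*(s + 1)*(s + 2)*(s + 3)*uppergamma(s + 1, 2) - 16*2**s*(s + 1)*(s + 3) - 8*2**s*(s + 3) - 24*3**s*(s + 1)*(s + 3) - 24*3**s*(s + 3) + 4*(s + 1)*(s + 2)*(s + 3)*uppergamma(s + 1, 1) - 4*(s + 1)*(s + 2)*(s + 3)*uppergamma(s + 1, 2) + (s + 1)*(s + 2))/(12*3**(2*s)*(s + 1)*(s + 2)*(s + 3))
  Re(s) > -3

the common scale on t comes off first: 9*t**3/4 on [0, 1/3); t*exp(-3*t) on [1/3, 2/3); t*(3*t/2 + 1) on [2/3, 1); …
back out the shared t-power: 9*t**2/4 on [0, 1/3); exp(-3*t) on [1/3, 2/3); 3*t/2 + 1 on [2/3, 1); …
undo the common scale on t: t**2 on [0, 1/2); exp(-2*t) on [1/2, 1); t + 1 on [1, 3/2); …
slice at 2/9, 4/9, 2/3, 8/9, transform all 5 pieces, and sum them
between 0 and 2/9 the integrand is 243*t**3/32·t^(s-1)
[2/9, 4/9) adds the kernel integral of 3*t*exp(-9*t/2)/2
on [4/9, 2/3) integrate f = 3*t*(9*t/4 + 1)/2 against the kernel
on [2/3, 8/9) integrate f = 3*t*(9*t/4 + 3)/2 against the kernel
segment [8/9, ∞) carries 3*t*exp(-9*t/4)/2; integrate it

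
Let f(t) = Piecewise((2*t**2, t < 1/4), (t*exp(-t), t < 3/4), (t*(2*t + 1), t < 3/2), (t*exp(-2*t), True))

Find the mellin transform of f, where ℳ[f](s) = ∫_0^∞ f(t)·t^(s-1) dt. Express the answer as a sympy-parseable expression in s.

(8*2**(2*s)*(s + 1)*(s + 2)*uppergamma(s + 1, 1/4) - 8*2**(2*s)*(s + 1)*(s + 2)*uppergamma(s + 1, 3/4) + 4*2**s*(s + 1)*(s + 2)*uppergamma(s + 1, 3) - 15*3**s*(s + 1) - 6*3**s + 48*6**s*(s + 1) + 12*6**s + s + 1)/(8*2**(2*s)*(s + 1)*(s + 2))
  Re(s) > -2

invert the shared t-power to get 2*t on [0, 1/4); exp(-t) on [1/4, 3/4); 2*t + 1 on [3/4, 3/2); …
back out the common scale on t: t on [0, 1/2); exp(-t/2) on [1/2, 3/2); t + 1 on [3/2, 3); …
along the cuts 1/4, 3/4, 3/2, ℳ[f](s) splits into 4 integrals
for t in [0, 1/4): the term is ∫ 2*t**2·t^(s-1)
segment [1/4, 3/4) carries t*exp(-t); integrate it
∫ over [3/4, 3/2) of t*(2*t + 1)·t^(s-1) joins the sum
for t in [3/2, ∞): the term is ∫ t*exp(-2*t)·t^(s-1)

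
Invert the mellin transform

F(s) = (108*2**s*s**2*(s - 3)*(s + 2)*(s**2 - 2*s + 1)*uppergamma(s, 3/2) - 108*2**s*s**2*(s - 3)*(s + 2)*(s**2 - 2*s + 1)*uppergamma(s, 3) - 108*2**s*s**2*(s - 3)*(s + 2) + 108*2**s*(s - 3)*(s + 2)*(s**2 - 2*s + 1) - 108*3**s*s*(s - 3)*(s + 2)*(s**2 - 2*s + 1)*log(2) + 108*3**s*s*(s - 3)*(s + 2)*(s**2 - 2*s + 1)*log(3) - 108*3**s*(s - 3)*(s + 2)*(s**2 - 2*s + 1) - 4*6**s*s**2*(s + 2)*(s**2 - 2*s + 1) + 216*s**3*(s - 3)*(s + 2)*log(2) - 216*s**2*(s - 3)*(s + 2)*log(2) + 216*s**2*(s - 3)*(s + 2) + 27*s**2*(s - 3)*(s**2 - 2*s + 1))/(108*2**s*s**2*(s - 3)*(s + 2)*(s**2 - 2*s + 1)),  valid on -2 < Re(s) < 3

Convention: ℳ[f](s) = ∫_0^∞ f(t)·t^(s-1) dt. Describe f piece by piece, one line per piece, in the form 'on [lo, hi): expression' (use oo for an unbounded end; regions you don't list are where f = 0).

on [0, 1/2): t**2
on [1/2, 1): log(t)/t
on [1, 3/2): log(t)
on [3/2, 3): exp(-t)
on [3, oo): t**(-3)

summing 5 kernel integrals split by 1/2, 1, 3/2, 3 yields ℳ[f](s)
∫ t**2·t^(s-1) over [0, 1/2)
the [1/2, 1) slice contributes ∫ log(t)/t·t^(s-1) dt
segment 1 to 3/2 holds log(t); add its integral
on [3/2, 3) integrate f = exp(-t) against the kernel
[3, ∞) adds the kernel integral of t**(-3)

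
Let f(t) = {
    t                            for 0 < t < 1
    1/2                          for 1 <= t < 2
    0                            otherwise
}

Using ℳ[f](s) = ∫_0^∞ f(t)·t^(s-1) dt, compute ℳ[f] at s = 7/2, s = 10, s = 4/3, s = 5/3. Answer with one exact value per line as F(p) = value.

linearity at 1 turns ℳ[f](s) into 2 summed integrals
the [0, 1) slice contributes ∫ t·t^(s-1) dt
on [1, 2) integrate f = 1/2 against the kernel

F(7/2) = 5/63 + 8*sqrt(2)/7
F(10) = 11273/220
F(4/3) = 3/56 + 3*2**(1/3)/4
F(5/3) = 3/40 + 3*2**(2/3)/5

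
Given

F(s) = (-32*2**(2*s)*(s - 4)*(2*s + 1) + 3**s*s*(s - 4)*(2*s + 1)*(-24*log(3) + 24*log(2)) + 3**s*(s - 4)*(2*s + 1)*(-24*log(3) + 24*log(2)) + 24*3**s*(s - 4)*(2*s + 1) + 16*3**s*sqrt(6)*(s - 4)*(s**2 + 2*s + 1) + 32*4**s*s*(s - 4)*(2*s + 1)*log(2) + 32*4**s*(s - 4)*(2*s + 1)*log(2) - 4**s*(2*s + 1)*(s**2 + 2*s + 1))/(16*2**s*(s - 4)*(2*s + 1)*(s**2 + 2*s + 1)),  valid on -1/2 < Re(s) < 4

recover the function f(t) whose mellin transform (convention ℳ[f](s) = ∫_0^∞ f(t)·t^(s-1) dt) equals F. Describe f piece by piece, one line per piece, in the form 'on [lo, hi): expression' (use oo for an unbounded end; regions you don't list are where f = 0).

on [0, 3/2): sqrt(t)
on [3/2, 2): t*log(t)
on [2, oo): t**(-4)

breakpoints 3/2, 2: one integral from each of the 3 segments
∫ sqrt(t)·t^(s-1) over [0, 3/2)
on [3/2, 2) integrate f = t*log(t) against the kernel
segment [2, ∞) carries t**(-4); integrate it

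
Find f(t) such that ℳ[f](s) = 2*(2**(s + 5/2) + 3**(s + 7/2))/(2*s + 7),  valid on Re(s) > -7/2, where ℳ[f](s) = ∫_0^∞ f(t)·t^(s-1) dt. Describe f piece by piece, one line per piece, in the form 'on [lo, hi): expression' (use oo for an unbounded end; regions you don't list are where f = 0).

linearity at 2 turns ℳ[f](s) into 2 summed integrals
for t in [0, 2): the term is ∫ 3*t**(7/2)/2·t^(s-1)
on [2, 3) integrate f = t**(7/2) against the kernel

on [0, 2): 3*t**(7/2)/2
on [2, 3): t**(7/2)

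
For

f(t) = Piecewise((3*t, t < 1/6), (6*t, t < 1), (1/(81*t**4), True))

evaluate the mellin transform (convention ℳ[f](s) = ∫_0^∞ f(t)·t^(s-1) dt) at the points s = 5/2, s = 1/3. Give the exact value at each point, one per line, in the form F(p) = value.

the common scale on t comes off first: 3*t/2 on [0, 1/3); 3*t on [1/3, 2); 16/(81*t**4) on [2, ∞)
strip the common scale on t: t on [0, 1/2); 2*t on [1/2, 3); t**(-4) on [3, ∞)
slice at 1/6, 1, transform all 3 pieces, and sum them
on [0, 1/6): add ∫ 3*t·t^(s-1) dt
the [1/6, 1) slice contributes ∫ 6*t·t^(s-1) dt
∫ 1/(81*t**4)·t^(s-1) over [1, ∞)

F(5/2) = 2930/1701 - sqrt(6)/1512
F(1/3) = 2675/594 - 6**(2/3)/16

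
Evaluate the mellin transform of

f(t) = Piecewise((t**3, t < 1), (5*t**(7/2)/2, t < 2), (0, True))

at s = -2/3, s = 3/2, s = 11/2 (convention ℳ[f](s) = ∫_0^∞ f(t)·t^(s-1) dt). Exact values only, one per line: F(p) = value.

F(-2/3) = -54/119 + 60*2**(5/6)/17
F(3/2) = 283/18
F(11/2) = 43471/306

linearity at 1 turns ℳ[f](s) into 2 summed integrals
for t in [0, 1): the term is ∫ t**3·t^(s-1)
over [1, 2), the kernel integral of 5*t**(7/2)/2 enters the sum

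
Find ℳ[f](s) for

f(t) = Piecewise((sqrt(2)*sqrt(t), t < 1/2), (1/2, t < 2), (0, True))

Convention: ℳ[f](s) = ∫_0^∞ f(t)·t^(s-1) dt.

(4**s*(2*s + 1) + 2*s - 1)/(2*2**s*s*(2*s + 1))
  Re(s) > -1/2

back out the common scale on t: sqrt(t) on [0, 1); 1/2 on [1, 4)
remove the power substitution first: t on [0, 1); 1/2 on [1, 2)
cuts at 1/2: linearity sums the 2 kernel integrals
piece [0, 1/2): integrate sqrt(2)*sqrt(t) against the kernel
[1/2, 2) adds the kernel integral of 1/2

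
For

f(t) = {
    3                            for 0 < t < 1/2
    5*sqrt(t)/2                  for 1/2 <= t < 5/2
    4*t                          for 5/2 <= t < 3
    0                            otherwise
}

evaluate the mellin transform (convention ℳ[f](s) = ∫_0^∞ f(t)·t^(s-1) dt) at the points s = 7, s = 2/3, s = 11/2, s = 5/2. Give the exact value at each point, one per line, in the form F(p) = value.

F(7) = -sqrt(2)/768 + 78125*sqrt(10)/768 + 9022949/3584
F(2/3) = 3*2**(1/3)*(-140*5**(2/3) - 25*sqrt(2) + 105 + 125*sqrt(2)*5**(1/6) + 168*6**(2/3))/140
F(11/2) = -15625*sqrt(10)/208 + 3*sqrt(2)/352 + 3255/32 + 5832*sqrt(3)/13
F(5/2) = -125*sqrt(10)/14 + 3*sqrt(2)/20 + 155/12 + 216*sqrt(3)/7

cuts at 1/2, 5/2: linearity sums the 3 kernel integrals
segment 0 to 1/2 holds 3; add its integral
the [1/2, 5/2) slice contributes ∫ 5*sqrt(t)/2·t^(s-1) dt
the [5/2, 3) slice contributes ∫ 4*t·t^(s-1) dt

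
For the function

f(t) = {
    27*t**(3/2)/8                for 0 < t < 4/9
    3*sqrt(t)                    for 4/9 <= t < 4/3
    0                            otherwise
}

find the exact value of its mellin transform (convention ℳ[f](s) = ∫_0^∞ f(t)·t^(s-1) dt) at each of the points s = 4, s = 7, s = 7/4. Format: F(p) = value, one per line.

F(4) = -6656/649539 + 1024*sqrt(3)/729
F(7) = -622592/1219657095 + 65536*sqrt(3)/32805
F(7/4) = 32*sqrt(6)*(-17 + 234*3**(1/4))/9477

strip the common scale on t: 3*sqrt(6)*t**(3/2)/4 on [0, 2/3); sqrt(6)*sqrt(t) on [2/3, 2)
undo the common scale on t: t**(3/2) on [0, 1); 2*sqrt(t) on [1, 3)
split f at 4/9: ℳ[f](s) collects 2 kernel integrals
over [0, 4/9), the kernel integral of 27*t**(3/2)/8 enters the sum
on [4/9, 4/3) integrate f = 3*sqrt(t) against the kernel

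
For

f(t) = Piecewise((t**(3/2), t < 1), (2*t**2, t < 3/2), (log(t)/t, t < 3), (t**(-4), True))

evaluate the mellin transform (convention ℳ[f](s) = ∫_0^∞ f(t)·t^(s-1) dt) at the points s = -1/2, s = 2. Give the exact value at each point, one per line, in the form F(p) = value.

F(-1/2) = -1/3 - 4*sqrt(6)*log(2)/27 - 2*sqrt(3)*log(3)/27 - 106*sqrt(3)/2187 + 4*sqrt(6)*log(3)/27 + 89*sqrt(6)/81
F(2) = 1759/2016 + 3*log(2)/2 + 3*log(3)/2

summing 4 kernel integrals split by 1, 3/2, 3 yields ℳ[f](s)
piece [0, 1): integrate t**(3/2) against the kernel
piece [1, 3/2): integrate 2*t**2 against the kernel
[3/2, 3) adds the kernel integral of log(t)/t
∫ t**(-4)·t^(s-1) over [3, ∞)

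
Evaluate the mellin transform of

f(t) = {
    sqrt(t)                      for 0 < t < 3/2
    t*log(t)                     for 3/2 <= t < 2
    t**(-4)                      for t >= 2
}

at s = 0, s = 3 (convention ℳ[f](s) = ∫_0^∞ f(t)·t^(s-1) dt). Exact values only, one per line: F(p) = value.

split f at 3/2, 2: ℳ[f](s) collects 3 kernel integrals
piece [0, 3/2): integrate sqrt(t) against the kernel
on [3/2, 2) integrate f = t*log(t) against the kernel
∫ over [2, ∞) of t**(-4)·t^(s-1) joins the sum

F(0) = -31/64 + log(8*sqrt(6)/9) + sqrt(6)
F(3) = -81*log(3)/64 - 47/256 + 27*sqrt(6)/56 + 337*log(2)/64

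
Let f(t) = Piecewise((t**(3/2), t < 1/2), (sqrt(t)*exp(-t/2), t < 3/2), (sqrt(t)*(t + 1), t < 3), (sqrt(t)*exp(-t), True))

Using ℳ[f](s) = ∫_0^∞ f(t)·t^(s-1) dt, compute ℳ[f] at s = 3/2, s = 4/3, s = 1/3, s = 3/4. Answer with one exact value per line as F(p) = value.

F(3/2) = -7*exp(-3/4) + 4*exp(-3) + 5*exp(-1/4) + 271/24
F(4/3) = 2**(1/6)*(-1496*2**(2/3)*uppergamma(11/6, 3/4) - 603*3**(5/6) + 33 + 374*2**(5/6)*uppergamma(11/6, 3) + 1496*2**(2/3)*uppergamma(11/6, 1/4) + 1800*6**(5/6))/748
F(1/3) = -111*2**(1/6)*3**(5/6)/110 - 2**(5/6)*uppergamma(5/6, 3/4) + uppergamma(5/6, 3) + 3*2**(1/6)/22 + 2**(5/6)*uppergamma(5/6, 1/4) + 156*3**(5/6)/55
F(3/4) = 2**(3/4)*(-99*3**(1/4) - 90*sqrt(2)*uppergamma(5/4, 3/4) + 45*2**(1/4)*uppergamma(5/4, 3) + 5 + 90*sqrt(2)*uppergamma(5/4, 1/4) + 288*6**(1/4))/90

reversing the shared t-power: t on [0, 1/2); exp(-t/2) on [1/2, 3/2); t + 1 on [3/2, 3); …
slice at 1/2, 3/2, 3, transform all 4 pieces, and sum them
between 0 and 1/2 the integrand is t**(3/2)·t^(s-1)
between 1/2 and 3/2 the integrand is sqrt(t)*exp(-t/2)·t^(s-1)
piece [3/2, 3): integrate sqrt(t)*(t + 1) against the kernel
segment [3, ∞) carries sqrt(t)*exp(-t); integrate it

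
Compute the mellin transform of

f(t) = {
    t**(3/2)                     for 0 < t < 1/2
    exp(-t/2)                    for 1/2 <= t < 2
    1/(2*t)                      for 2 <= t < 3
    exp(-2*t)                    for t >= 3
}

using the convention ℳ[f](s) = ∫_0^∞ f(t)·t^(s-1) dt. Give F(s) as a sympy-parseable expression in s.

(12*24**s*(s - 1)*(2*s + 3)*uppergamma(s, 1/4) - 12*24**s*(s - 1)*(2*s + 3)*uppergamma(s, 1) - 3*24**s*(2*s + 3) + 2*36**s*(2*s + 3) + 12*6**s*(s - 1)*(2*s + 3)*uppergamma(s, 6) + 6*sqrt(2)*6**s*(s - 1))/(12*12**s*(s - 1)*(2*s + 3))
  Re(s) > -3/2

the 4 pieces separated at 1/2, 2, 3 each add one integral
on [0, 1/2) integrate f = t**(3/2) against the kernel
segment [1/2, 2) carries exp(-t/2); integrate it
on [2, 3) integrate f = 1/(2*t) against the kernel
∫ over [3, ∞) of exp(-2*t)·t^(s-1) joins the sum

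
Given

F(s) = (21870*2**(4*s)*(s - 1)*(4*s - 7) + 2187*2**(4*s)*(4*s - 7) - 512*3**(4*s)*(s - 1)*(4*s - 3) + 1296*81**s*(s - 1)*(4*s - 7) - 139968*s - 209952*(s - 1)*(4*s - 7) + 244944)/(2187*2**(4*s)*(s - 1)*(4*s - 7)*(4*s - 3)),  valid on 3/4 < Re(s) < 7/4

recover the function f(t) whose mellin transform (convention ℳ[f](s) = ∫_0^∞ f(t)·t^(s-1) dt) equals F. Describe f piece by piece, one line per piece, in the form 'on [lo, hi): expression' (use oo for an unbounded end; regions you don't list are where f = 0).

on [0, 1/16): t**(-3/4)
on [1/16, 1): (2*t**(1/4) + 1)/t
on [1, 81/16): 1/(2*t**(3/4))
on [81/16, oo): t**(-7/4)

back out the shared t-power: t**(1/4) on [0, 1/16); 2*t**(1/4) + 1 on [1/16, 1); t**(1/4)/2 on [1, 81/16); …
peel off the power substitution: sqrt(t) on [0, 1/4); 2*sqrt(t) + 1 on [1/4, 1); sqrt(t)/2 on [1, 9/4); …
the power substitution comes off first: t on [0, 1/2); 2*t + 1 on [1/2, 1); t/2 on [1, 3/2); …
linearity at 1/16, 1, 81/16 turns ℳ[f](s) into 4 summed integrals
on [0, 1/16): add ∫ t**(-3/4)·t^(s-1) dt
∫ over [1/16, 1) of (2*t**(1/4) + 1)/t·t^(s-1) joins the sum
on [1, 81/16): add ∫ 1/(2*t**(3/4))·t^(s-1) dt
segment [81/16, ∞) carries t**(-7/4); integrate it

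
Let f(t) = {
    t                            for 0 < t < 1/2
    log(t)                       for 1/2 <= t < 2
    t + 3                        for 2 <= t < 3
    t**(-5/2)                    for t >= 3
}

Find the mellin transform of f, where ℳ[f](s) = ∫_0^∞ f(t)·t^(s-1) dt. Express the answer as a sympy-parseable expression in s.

(-270*2**(2*s)*s**2*(2*s - 5) + 54*2**(2*s)*s*(s + 1)*(2*s - 5)*log(2) - 162*2**(2*s)*s*(2*s - 5) - 54*2**(2*s)*(s + 1)*(2*s - 5) - 4*sqrt(3)*6**s*s**2*(s + 1) + 324*6**s*s**2*(2*s - 5) + 162*6**s*s*(2*s - 5) + 27*s**2*(2*s - 5) + 54*s*(s + 1)*(2*s - 5)*log(2) + (2*s - 5)*(54*s + 54))/(54*2**s*s**2*(s + 1)*(2*s - 5))
  -1 < Re(s) < 5/2

linearity at 1/2, 2, 3 turns ℳ[f](s) into 4 summed integrals
∫ t·t^(s-1) over [0, 1/2)
over [1/2, 2), the kernel integral of log(t) enters the sum
piece [2, 3): integrate (t + 3) against the kernel
segment 3 to ∞ holds t**(-5/2); add its integral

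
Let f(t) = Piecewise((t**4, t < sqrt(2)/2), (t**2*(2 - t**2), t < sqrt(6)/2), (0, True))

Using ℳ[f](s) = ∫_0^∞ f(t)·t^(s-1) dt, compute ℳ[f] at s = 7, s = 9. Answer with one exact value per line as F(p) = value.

reversing the shared t-power: t**3 on [0, sqrt(2)/2); t*(2 - t**2) on [sqrt(2)/2, sqrt(6)/2)
the shared t-power comes off first: t**2 on [0, sqrt(2)/2); 2 - t**2 on [sqrt(2)/2, sqrt(6)/2)
peel off the power substitution: t on [0, 1/2); 2 - t on [1/2, 3/2)
slice at sqrt(2)/2, transform all 2 pieces, and sum them
over [0, sqrt(2)/2), the kernel integral of t**4 enters the sum
the [sqrt(2)/2, sqrt(6)/2) slice contributes ∫ t**2*(2 - t**2)·t^(s-1) dt

F(7) = sqrt(2)*(-26 + 1377*sqrt(3))/6336
F(9) = -15*sqrt(2)/9152 + 4617*sqrt(6)/18304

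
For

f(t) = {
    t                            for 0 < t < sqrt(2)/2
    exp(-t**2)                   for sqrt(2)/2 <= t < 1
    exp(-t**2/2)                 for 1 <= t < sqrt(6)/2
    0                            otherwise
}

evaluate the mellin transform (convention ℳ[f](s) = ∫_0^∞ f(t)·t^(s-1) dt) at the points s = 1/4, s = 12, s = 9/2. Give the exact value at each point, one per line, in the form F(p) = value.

F(1/4) = -2**(1/8)*uppergamma(1/8, 3/4)/2 - uppergamma(1/8, 1)/2 + uppergamma(1/8, 1/2)/2 + 2**(1/8)*uppergamma(1/8, 1/2)/2 + 2*2**(3/8)/5
F(12) = -260103*exp(-3/4)/32 - 163*exp(-1) + sqrt(2)/1664 + 411515*exp(-1/2)/64
F(9/2) = -2*2**(1/4)*uppergamma(9/4, 3/4) - uppergamma(9/4, 1)/2 + 2**(1/4)/44 + uppergamma(9/4, 1/2)/2 + 2*2**(1/4)*uppergamma(9/4, 1/2)

the power substitution comes off first: sqrt(t) on [0, 1/2); exp(-t) on [1/2, 1); exp(-t/2) on [1, 3/2)
decompose at sqrt(2)/2, 1; ℳ[f](s) sums the 3 pieces' integrals
the [0, sqrt(2)/2) slice contributes ∫ t·t^(s-1) dt
between sqrt(2)/2 and 1 the integrand is exp(-t**2)·t^(s-1)
for t in [1, sqrt(6)/2): the term is ∫ exp(-t**2/2)·t^(s-1)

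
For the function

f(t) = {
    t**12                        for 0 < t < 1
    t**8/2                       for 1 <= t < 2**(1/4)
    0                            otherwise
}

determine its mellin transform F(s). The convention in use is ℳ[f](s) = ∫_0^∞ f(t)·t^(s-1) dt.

(2**(s/4 + 2)*(s + 12) + s + 4)/(2*(s + 8)*(s + 12))
  Re(s) > -12

the power substitution comes off first: t**6 on [0, 1); t**4/2 on [1, sqrt(2))
back out the power substitution: t**3 on [0, 1); t**2/2 on [1, 2)
peel off the shared t-power: t on [0, 1); 1/2 on [1, 2)
integrate the 2 segments split at 1, then add the results
on [0, 1): add ∫ t**12·t^(s-1) dt
on [1, 2**(1/4)): add ∫ t**8/2·t^(s-1) dt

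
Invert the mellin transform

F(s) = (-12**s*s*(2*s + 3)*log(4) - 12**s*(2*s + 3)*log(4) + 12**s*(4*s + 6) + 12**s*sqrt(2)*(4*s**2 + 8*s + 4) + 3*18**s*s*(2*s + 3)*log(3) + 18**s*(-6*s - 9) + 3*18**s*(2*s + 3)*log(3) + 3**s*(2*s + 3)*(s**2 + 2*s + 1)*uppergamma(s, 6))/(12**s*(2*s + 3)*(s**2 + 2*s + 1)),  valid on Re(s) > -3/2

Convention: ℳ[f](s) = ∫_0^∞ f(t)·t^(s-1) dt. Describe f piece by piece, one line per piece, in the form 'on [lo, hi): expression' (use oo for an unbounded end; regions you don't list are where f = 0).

on [0, 1): 2*sqrt(2)*t**(3/2)
on [1, 3/2): 2*t*log(2*t)
on [3/2, oo): exp(-4*t)

peel off the common scale on t: t**(3/2) on [0, 2); t*log(t) on [2, 3); exp(-2*t) on [3, ∞)
treat the 3 regions marked off by 1, 3/2 separately and sum
[0, 1) adds the kernel integral of 2*sqrt(2)*t**(3/2)
over [1, 3/2), the kernel integral of 2*t*log(2*t) enters the sum
∫ over [3/2, ∞) of exp(-4*t)·t^(s-1) joins the sum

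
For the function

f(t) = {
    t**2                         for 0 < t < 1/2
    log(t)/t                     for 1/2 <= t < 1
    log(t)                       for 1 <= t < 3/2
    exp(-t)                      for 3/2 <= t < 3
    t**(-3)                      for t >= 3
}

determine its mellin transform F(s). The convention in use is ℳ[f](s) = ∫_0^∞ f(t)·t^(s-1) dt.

(108*2**s*s**2*(s - 3)*(s + 2)*(s**2 - 2*s + 1)*uppergamma(s, 3/2) - 108*2**s*s**2*(s - 3)*(s + 2)*(s**2 - 2*s + 1)*uppergamma(s, 3) - 108*2**s*s**2*(s - 3)*(s + 2) + 108*2**s*(s - 3)*(s + 2)*(s**2 - 2*s + 1) - 108*3**s*s*(s - 3)*(s + 2)*(s**2 - 2*s + 1)*log(2) + 108*3**s*s*(s - 3)*(s + 2)*(s**2 - 2*s + 1)*log(3) - 108*3**s*(s - 3)*(s + 2)*(s**2 - 2*s + 1) - 4*6**s*s**2*(s + 2)*(s**2 - 2*s + 1) + 216*s**3*(s - 3)*(s + 2)*log(2) - 216*s**2*(s - 3)*(s + 2)*log(2) + 216*s**2*(s - 3)*(s + 2) + 27*s**2*(s - 3)*(s**2 - 2*s + 1))/(108*2**s*s**2*(s - 3)*(s + 2)*(s**2 - 2*s + 1))
  -2 < Re(s) < 3

cuts at 1/2, 1, 3/2, 3: linearity sums the 5 kernel integrals
the [0, 1/2) slice contributes ∫ t**2·t^(s-1) dt
over [1/2, 1), the kernel integral of log(t)/t enters the sum
over [1, 3/2), the kernel integral of log(t) enters the sum
on [3/2, 3): add ∫ exp(-t)·t^(s-1) dt
segment 3 to ∞ holds t**(-3); add its integral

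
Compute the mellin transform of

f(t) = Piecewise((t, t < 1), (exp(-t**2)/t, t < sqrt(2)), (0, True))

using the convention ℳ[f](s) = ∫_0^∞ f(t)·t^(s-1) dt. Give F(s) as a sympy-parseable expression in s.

back out the shared t-power: t**2 on [0, 1); exp(-t**2) on [1, sqrt(2))
back out the power substitution: t on [0, 1); exp(-t) on [1, 2)
decompose at 1; ℳ[f](s) sums the 2 pieces' integrals
over [0, 1), the kernel integral of t enters the sum
∫ exp(-t**2)/t·t^(s-1) over [1, sqrt(2))

((s + 1)*uppergamma(s/2 - 1/2, 1) - (s + 1)*uppergamma(s/2 - 1/2, 2) + 2)/(2*(s + 1))
  Re(s) > -1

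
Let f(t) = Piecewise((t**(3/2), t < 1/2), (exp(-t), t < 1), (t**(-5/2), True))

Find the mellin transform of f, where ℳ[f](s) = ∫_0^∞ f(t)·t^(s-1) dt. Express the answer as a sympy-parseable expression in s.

integrate the 3 segments split at 1/2, 1, then add the results
between 0 and 1/2 the integrand is t**(3/2)·t^(s-1)
segment 1/2 to 1 holds exp(-t); add its integral
on [1, ∞) integrate f = t**(-5/2) against the kernel

(2*2**s*(2*s - 5)*(2*s + 3)*uppergamma(s, 1/2) - 2*2**s*(2*s - 5)*(2*s + 3)*uppergamma(s, 1) - 4*2**s*(2*s + 3) + sqrt(2)*(2*s - 5))/(2*2**s*(2*s - 5)*(2*s + 3))
  -3/2 < Re(s) < 5/2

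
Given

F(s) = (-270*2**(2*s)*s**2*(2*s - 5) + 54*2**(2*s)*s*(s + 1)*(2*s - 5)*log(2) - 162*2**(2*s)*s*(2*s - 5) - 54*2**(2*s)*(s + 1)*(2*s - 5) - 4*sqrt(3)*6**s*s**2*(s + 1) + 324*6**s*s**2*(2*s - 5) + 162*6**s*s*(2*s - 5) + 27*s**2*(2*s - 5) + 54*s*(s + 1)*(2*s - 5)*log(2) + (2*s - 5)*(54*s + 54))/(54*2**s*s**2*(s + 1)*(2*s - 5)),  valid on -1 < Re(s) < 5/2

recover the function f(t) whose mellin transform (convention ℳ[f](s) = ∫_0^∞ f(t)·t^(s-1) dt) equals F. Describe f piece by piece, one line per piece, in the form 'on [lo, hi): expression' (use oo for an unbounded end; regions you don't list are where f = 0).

decompose at 1/2, 2, 3; ℳ[f](s) sums the 4 pieces' integrals
between 0 and 1/2 the integrand is t·t^(s-1)
between 1/2 and 2 the integrand is log(t)·t^(s-1)
the [2, 3) slice contributes ∫ (t + 3)·t^(s-1) dt
over [3, ∞), the kernel integral of t**(-5/2) enters the sum

on [0, 1/2): t
on [1/2, 2): log(t)
on [2, 3): t + 3
on [3, oo): t**(-5/2)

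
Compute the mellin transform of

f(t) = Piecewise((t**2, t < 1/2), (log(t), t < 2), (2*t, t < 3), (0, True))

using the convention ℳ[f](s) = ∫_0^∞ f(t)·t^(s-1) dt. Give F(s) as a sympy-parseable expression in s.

(-16*2**(2*s)*s**2*(s + 2) + 4*2**(2*s)*s*(s + 1)*(s + 2)*log(2) - 4*2**(2*s)*(s + 1)*(s + 2) + 24*6**s*s**2*(s + 2) + s**2*(s + 1) + 4*s*(s + 1)*(s + 2)*log(2) + 4*(s + 1)*(s + 2))/(4*2**s*s**2*(s + 1)*(s + 2))
  Re(s) > -2

integrate the 3 segments split at 1/2, 2, then add the results
between 0 and 1/2 the integrand is t**2·t^(s-1)
∫ over [1/2, 2) of log(t)·t^(s-1) joins the sum
∫ over [2, 3) of 2*t·t^(s-1) joins the sum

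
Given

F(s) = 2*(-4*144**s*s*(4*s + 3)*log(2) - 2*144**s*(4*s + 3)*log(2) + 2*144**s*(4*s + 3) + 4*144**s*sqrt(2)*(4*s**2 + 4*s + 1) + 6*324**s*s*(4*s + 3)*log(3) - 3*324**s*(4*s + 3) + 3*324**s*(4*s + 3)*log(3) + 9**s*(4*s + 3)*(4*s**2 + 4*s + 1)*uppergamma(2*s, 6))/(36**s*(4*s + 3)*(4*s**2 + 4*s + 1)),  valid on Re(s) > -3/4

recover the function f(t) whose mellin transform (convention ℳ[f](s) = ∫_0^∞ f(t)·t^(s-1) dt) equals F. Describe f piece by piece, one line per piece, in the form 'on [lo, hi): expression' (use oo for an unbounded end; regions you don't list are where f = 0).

undo the power substitution: t**(3/2) on [0, 2); t*log(t) on [2, 3); exp(-2*t) on [3, ∞)
linearity at 4, 9 turns ℳ[f](s) into 3 summed integrals
∫ t**(3/4)·t^(s-1) over [0, 4)
for t in [4, 9): the term is ∫ sqrt(t)*log(sqrt(t))·t^(s-1)
segment [9, ∞) carries exp(-2*sqrt(t)); integrate it

on [0, 4): t**(3/4)
on [4, 9): sqrt(t)*log(sqrt(t))
on [9, oo): exp(-2*sqrt(t))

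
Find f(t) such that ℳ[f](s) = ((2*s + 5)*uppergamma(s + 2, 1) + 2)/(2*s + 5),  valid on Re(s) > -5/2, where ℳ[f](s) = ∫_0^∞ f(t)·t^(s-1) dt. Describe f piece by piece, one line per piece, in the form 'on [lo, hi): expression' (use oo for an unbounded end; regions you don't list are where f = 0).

on [0, 1): t**(5/2)
on [1, oo): t**2*exp(-t)

strip the shared t-power: t**(3/2) on [0, 1); t*exp(-t) on [1, ∞)
back out the shared t-power: sqrt(t) on [0, 1); exp(-t) on [1, ∞)
decompose at 1; ℳ[f](s) sums the 2 pieces' integrals
the [0, 1) slice contributes ∫ t**(5/2)·t^(s-1) dt
on [1, ∞) integrate f = t**2*exp(-t) against the kernel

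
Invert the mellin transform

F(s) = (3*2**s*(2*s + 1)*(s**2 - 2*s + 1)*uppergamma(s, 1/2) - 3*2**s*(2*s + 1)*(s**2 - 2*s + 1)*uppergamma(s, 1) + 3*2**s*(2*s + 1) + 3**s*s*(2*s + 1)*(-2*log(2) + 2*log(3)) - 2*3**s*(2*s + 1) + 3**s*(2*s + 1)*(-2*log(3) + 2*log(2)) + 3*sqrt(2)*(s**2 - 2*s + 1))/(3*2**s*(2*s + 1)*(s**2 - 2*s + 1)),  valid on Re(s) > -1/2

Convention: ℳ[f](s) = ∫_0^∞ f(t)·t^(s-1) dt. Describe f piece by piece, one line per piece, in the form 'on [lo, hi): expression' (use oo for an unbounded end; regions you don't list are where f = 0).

on [0, 1/2): sqrt(t)
on [1/2, 1): exp(-t)
on [1, 3/2): log(t)/t

summing 3 kernel integrals split by 1/2, 1 yields ℳ[f](s)
segment 0 to 1/2 holds sqrt(t); add its integral
∫ exp(-t)·t^(s-1) over [1/2, 1)
∫ log(t)/t·t^(s-1) over [1, 3/2)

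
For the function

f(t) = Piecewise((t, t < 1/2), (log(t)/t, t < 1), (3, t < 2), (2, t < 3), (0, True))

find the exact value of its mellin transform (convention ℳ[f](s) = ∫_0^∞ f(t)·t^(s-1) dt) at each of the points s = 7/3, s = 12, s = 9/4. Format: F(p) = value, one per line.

slice at 1/2, 1, 2, transform all 4 pieces, and sum them
the [0, 1/2) slice contributes ∫ t·t^(s-1) dt
segment [1/2, 1) carries log(t)/t; integrate it
for t in [1, 2): the term is ∫ 3·t^(s-1)
segment 2 to 3 holds 2; add its integral

F(7/3) = -207/112 + 3*2**(2/3)*log(2)/16 + 51*2**(2/3)/320 + 12*2**(1/3)/7 + 54*3**(1/3)/7
F(12) = log(2)/22528 + 3437263911431/38658048
F(9/4) = 2**(3/4)*(-11544*2**(1/4) + 2340*log(2) + 2097 + 10400*sqrt(2) + 46800*6**(1/4))/11700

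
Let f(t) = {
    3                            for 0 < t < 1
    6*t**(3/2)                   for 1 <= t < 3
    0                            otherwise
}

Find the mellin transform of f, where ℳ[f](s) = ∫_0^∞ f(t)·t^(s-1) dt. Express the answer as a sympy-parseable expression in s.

the 2 pieces separated at 1 each add one integral
the [0, 1) slice contributes ∫ 3·t^(s-1) dt
for t in [1, 3): the term is ∫ 6*t**(3/2)·t^(s-1)

3*(4*3**(s + 3/2)*s - 2*s + 3)/(s*(2*s + 3))
  Re(s) > 0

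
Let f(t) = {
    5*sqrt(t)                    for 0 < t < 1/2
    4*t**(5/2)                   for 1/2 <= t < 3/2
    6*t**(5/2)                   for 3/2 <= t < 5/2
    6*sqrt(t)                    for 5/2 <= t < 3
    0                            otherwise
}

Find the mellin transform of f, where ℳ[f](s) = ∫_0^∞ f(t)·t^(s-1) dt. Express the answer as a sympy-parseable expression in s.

(-18*3**s*sqrt(6)*s - 9*3**s*sqrt(6) + 126*sqrt(10)*5**s*s + 15*sqrt(10)*5**s + 48*sqrt(3)*6**s*s + 120*sqrt(3)*6**s + 16*sqrt(2)*s + 48*sqrt(2))/(2*2**s*(4*s**2 + 12*s + 5))
  Re(s) > -1/2

summing 4 kernel integrals split by 1/2, 3/2, 5/2 yields ℳ[f](s)
over [0, 1/2), the kernel integral of 5*sqrt(t) enters the sum
on [1/2, 3/2) integrate f = 4*t**(5/2) against the kernel
segment [3/2, 5/2) carries 6*t**(5/2); integrate it
the [5/2, 3) slice contributes ∫ 6*sqrt(t)·t^(s-1) dt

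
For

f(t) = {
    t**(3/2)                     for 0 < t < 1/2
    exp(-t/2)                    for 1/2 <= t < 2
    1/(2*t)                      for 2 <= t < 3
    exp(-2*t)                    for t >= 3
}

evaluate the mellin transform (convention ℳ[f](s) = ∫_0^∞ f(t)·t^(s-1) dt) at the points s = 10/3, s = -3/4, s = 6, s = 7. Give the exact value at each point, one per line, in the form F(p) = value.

F(10/3) = -8*2**(1/3)*uppergamma(10/3, 1) - 6*2**(1/3)/7 + 3*2**(1/6)/464 + 2**(2/3)*uppergamma(10/3, 6)/16 + 27*3**(1/3)/14 + 8*2**(1/3)*uppergamma(10/3, 1/4)
F(-3/4) = -2**(1/4)*uppergamma(-3/4, 1)/2 - 2*3**(1/4)/63 + 2**(3/4)*uppergamma(-3/4, 6) + 31*2**(1/4)/42 + 2**(1/4)*uppergamma(-3/4, 1/4)/2
F(6) = -20864*exp(-1) + sqrt(2)/1920 + 2697*exp(-6)/8 + 211/10 + 157781*exp(-1/4)/16
F(7) = -250496*exp(-1) + sqrt(2)/4352 + 11007*exp(-6)/8 + 665/12 + 3786745*exp(-1/4)/32

slice at 1/2, 2, 3, transform all 4 pieces, and sum them
segment [0, 1/2) carries t**(3/2); integrate it
segment 1/2 to 2 holds exp(-t/2); add its integral
[2, 3) adds the kernel integral of 1/(2*t)
over [3, ∞), the kernel integral of exp(-2*t) enters the sum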